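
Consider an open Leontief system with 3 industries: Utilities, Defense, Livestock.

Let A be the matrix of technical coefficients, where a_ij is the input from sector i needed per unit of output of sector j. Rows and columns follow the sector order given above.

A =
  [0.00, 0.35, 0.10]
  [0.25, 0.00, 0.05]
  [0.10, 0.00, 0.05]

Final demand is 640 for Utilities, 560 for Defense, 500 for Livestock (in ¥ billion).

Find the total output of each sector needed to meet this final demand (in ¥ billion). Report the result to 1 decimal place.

x_1 = 997.5, x_2 = 840.9, x_3 = 631.3

I − A =
  [   1.00    -0.35    -0.10]
  [  -0.25     1.00    -0.05]
  [  -0.10     0.00     0.95]
Cofactors of I−A, C_ij = (−1)^(i+j)·(minor ij) (rows/columns in the sector order above):
  C_11 = (1.00)(0.95) − (-0.05)(0.00) = 0.9500
  C_12 = −[(-0.25)(0.95) − (-0.05)(-0.10)] = 0.2425
  C_13 = (-0.25)(0.00) − (1.00)(-0.10) = 0.1000
  C_21 = −[(-0.35)(0.95) − (-0.10)(0.00)] = 0.3325
  C_22 = (1.00)(0.95) − (-0.10)(-0.10) = 0.9400
  C_23 = −[(1.00)(0.00) − (-0.35)(-0.10)] = 0.0350
  C_31 = (-0.35)(-0.05) − (-0.10)(1.00) = 0.1175
  C_32 = −[(1.00)(-0.05) − (-0.10)(-0.25)] = 0.0750
  C_33 = (1.00)(1.00) − (-0.35)(-0.25) = 0.9125
det(I−A) = Σ_j (I−A)_1j·C_1j = (1.00)(0.9500) + (-0.35)(0.2425) + (-0.10)(0.1000) = 0.855125
adj(I−A) = Cᵀ =
  [ 0.9500   0.3325   0.1175]
  [ 0.2425   0.9400   0.0750]
  [ 0.1000   0.0350   0.9125]
(I − A)⁻¹ = adj(I−A) / det(I−A) ≈
  [   1.1109     0.3888     0.1374]
  [   0.2836     1.0993     0.0877]
  [   0.1169     0.0409     1.0671]
x = (I − A)⁻¹ d = adj(I−A)·d / det(I−A), with det(I−A) = 0.855125:
  x_1 = (0.9500·640 + 0.3325·560 + 0.1175·500) / 0.855125 = 852.95 / 0.855125 ≈ 997.5
  x_2 = (0.2425·640 + 0.9400·560 + 0.0750·500) / 0.855125 = 719.10 / 0.855125 ≈ 840.9
  x_3 = (0.1000·640 + 0.0350·560 + 0.9125·500) / 0.855125 = 539.85 / 0.855125 ≈ 631.3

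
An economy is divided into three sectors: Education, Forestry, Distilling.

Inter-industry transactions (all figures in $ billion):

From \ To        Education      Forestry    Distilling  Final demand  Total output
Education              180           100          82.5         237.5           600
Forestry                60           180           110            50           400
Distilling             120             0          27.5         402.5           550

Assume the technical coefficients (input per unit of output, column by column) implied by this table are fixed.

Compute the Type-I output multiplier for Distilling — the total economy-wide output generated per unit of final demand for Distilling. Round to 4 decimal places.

Technical coefficients a_ij = z_ij / X_j:
  a_11 = 180/600 = 0.30, a_21 = 60/600 = 0.10, a_31 = 120/600 = 0.20
  a_12 = 100/400 = 0.25, a_22 = 180/400 = 0.45, a_32 = 0/400 = 0.00
  a_13 = 82.5/550 = 0.15, a_23 = 110/550 = 0.20, a_33 = 27.5/550 = 0.05
I − A =
  [   0.70    -0.25    -0.15]
  [  -0.10     0.55    -0.20]
  [  -0.20     0.00     0.95]
Cofactors of I−A, C_ij = (−1)^(i+j)·(minor ij) (rows/columns in the sector order above):
  C_11 = (0.55)(0.95) − (-0.20)(0.00) = 0.5225
  C_12 = −[(-0.10)(0.95) − (-0.20)(-0.20)] = 0.1350
  C_13 = (-0.10)(0.00) − (0.55)(-0.20) = 0.1100
  C_21 = −[(-0.25)(0.95) − (-0.15)(0.00)] = 0.2375
  C_22 = (0.70)(0.95) − (-0.15)(-0.20) = 0.6350
  C_23 = −[(0.70)(0.00) − (-0.25)(-0.20)] = 0.0500
  C_31 = (-0.25)(-0.20) − (-0.15)(0.55) = 0.1325
  C_32 = −[(0.70)(-0.20) − (-0.15)(-0.10)] = 0.1550
  C_33 = (0.70)(0.55) − (-0.25)(-0.10) = 0.3600
det(I−A) = Σ_j (I−A)_1j·C_1j = (0.70)(0.5225) + (-0.25)(0.1350) + (-0.15)(0.1100) = 0.3155
adj(I−A) = Cᵀ =
  [ 0.5225   0.2375   0.1325]
  [ 0.1350   0.6350   0.1550]
  [ 0.1100   0.0500   0.3600]
(I − A)⁻¹ = adj(I−A) / det(I−A) ≈
  [   1.65610     0.75277     0.41997]
  [   0.42789     2.01268     0.49128]
  [   0.34865     0.15848     1.14105]
The output multiplier for sector j is the column-j sum of the Leontief inverse (I − A)⁻¹ = adj(I−A) / det(I−A).
Column 3 of adj(I−A): (0.1325, 0.1550, 0.3600); det(I−A) = 0.3155.
m_3 = (0.1325 + 0.1550 + 0.3600) / 0.3155 = 0.6475 / 0.3155 ≈ 2.0523.

m_3 = 2.0523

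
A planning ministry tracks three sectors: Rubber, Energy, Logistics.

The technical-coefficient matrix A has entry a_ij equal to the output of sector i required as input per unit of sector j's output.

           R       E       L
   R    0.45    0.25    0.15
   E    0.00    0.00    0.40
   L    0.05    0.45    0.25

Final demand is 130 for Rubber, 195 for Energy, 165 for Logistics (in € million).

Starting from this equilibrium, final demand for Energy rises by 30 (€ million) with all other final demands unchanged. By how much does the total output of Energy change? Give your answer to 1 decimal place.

Δx_E = 40.4

I − A =
  [   0.55    -0.25    -0.15]
  [   0.00     1.00    -0.40]
  [  -0.05    -0.45     0.75]
Cofactors of I−A, C_ij = (−1)^(i+j)·(minor ij) (rows/columns in the sector order above):
  C_11 = (1.00)(0.75) − (-0.40)(-0.45) = 0.5700
  C_12 = −[(0.00)(0.75) − (-0.40)(-0.05)] = 0.0200
  C_13 = (0.00)(-0.45) − (1.00)(-0.05) = 0.0500
  C_21 = −[(-0.25)(0.75) − (-0.15)(-0.45)] = 0.2550
  C_22 = (0.55)(0.75) − (-0.15)(-0.05) = 0.4050
  C_23 = −[(0.55)(-0.45) − (-0.25)(-0.05)] = 0.2600
  C_31 = (-0.25)(-0.40) − (-0.15)(1.00) = 0.2500
  C_32 = −[(0.55)(-0.40) − (-0.15)(0.00)] = 0.2200
  C_33 = (0.55)(1.00) − (-0.25)(0.00) = 0.5500
det(I−A) = Σ_j (I−A)_1j·C_1j = (0.55)(0.5700) + (-0.25)(0.0200) + (-0.15)(0.0500) = 0.3010
adj(I−A) = Cᵀ =
  [ 0.5700   0.2550   0.2500]
  [ 0.0200   0.4050   0.2200]
  [ 0.0500   0.2600   0.5500]
(I − A)⁻¹ = adj(I−A) / det(I−A) ≈
  [   1.8937     0.8472     0.8306]
  [   0.0664     1.3455     0.7309]
  [   0.1661     0.8638     1.8272]
Δx = (I − A)⁻¹ Δd with Δd having +30 in the Energy component and 0 elsewhere.
So Δx_E = L_EE · (+30), where L_EE = adj(I−A)_EE / det(I−A) = 0.4050 / 0.3010.
Δx_E = 0.4050 × (+30) / 0.3010 = 12.15 / 0.3010 ≈ 40.4.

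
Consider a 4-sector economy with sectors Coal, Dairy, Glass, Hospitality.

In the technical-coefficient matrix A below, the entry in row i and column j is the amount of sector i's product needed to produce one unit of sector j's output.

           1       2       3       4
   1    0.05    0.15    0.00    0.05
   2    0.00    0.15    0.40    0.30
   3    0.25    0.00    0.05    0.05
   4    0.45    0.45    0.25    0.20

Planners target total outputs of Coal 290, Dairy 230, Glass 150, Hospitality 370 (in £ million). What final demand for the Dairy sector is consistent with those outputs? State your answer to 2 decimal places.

d_2 = 24.50

I − A =
  [   0.95    -0.15     0.00    -0.05]
  [   0.00     0.85    -0.40    -0.30]
  [  -0.25     0.00     0.95    -0.05]
  [  -0.45    -0.45    -0.25     0.80]
d = (I − A) x:
  d_1 = (+0.95)·290 + (-0.15)·230 + (+0.00)·150 + (-0.05)·370 = 222.50
  d_2 = (+0.00)·290 + (+0.85)·230 + (-0.40)·150 + (-0.30)·370 = 24.50
  d_3 = (-0.25)·290 + (+0.00)·230 + (+0.95)·150 + (-0.05)·370 = 51.50
  d_4 = (-0.45)·290 + (-0.45)·230 + (-0.25)·150 + (+0.80)·370 = 24.50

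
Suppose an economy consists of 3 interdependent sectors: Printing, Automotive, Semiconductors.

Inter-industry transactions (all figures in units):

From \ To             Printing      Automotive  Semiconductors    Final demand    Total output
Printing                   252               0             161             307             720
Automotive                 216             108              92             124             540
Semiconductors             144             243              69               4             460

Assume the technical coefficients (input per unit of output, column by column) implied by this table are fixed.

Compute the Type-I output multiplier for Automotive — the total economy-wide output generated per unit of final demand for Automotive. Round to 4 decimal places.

Technical coefficients a_ij = z_ij / X_j:
  a_11 = 252/720 = 0.35, a_21 = 216/720 = 0.30, a_31 = 144/720 = 0.20
  a_12 = 0/540 = 0.00, a_22 = 108/540 = 0.20, a_32 = 243/540 = 0.45
  a_13 = 161/460 = 0.35, a_23 = 92/460 = 0.20, a_33 = 69/460 = 0.15
I − A =
  [   0.65     0.00    -0.35]
  [  -0.30     0.80    -0.20]
  [  -0.20    -0.45     0.85]
Cofactors of I−A, C_ij = (−1)^(i+j)·(minor ij) (rows/columns in the sector order above):
  C_11 = (0.80)(0.85) − (-0.20)(-0.45) = 0.5900
  C_12 = −[(-0.30)(0.85) − (-0.20)(-0.20)] = 0.2950
  C_13 = (-0.30)(-0.45) − (0.80)(-0.20) = 0.2950
  C_21 = −[(0.00)(0.85) − (-0.35)(-0.45)] = 0.1575
  C_22 = (0.65)(0.85) − (-0.35)(-0.20) = 0.4825
  C_23 = −[(0.65)(-0.45) − (0.00)(-0.20)] = 0.2925
  C_31 = (0.00)(-0.20) − (-0.35)(0.80) = 0.2800
  C_32 = −[(0.65)(-0.20) − (-0.35)(-0.30)] = 0.2350
  C_33 = (0.65)(0.80) − (0.00)(-0.30) = 0.5200
det(I−A) = Σ_j (I−A)_1j·C_1j = (0.65)(0.5900) + (0.00)(0.2950) + (-0.35)(0.2950) = 0.28025
adj(I−A) = Cᵀ =
  [ 0.5900   0.1575   0.2800]
  [ 0.2950   0.4825   0.2350]
  [ 0.2950   0.2925   0.5200]
(I − A)⁻¹ = adj(I−A) / det(I−A) ≈
  [   2.10526     0.56200     0.99911]
  [   1.05263     1.72168     0.83854]
  [   1.05263     1.04371     1.85549]
The output multiplier for sector j is the column-j sum of the Leontief inverse (I − A)⁻¹ = adj(I−A) / det(I−A).
Column 2 of adj(I−A): (0.1575, 0.4825, 0.2925); det(I−A) = 0.28025.
m_2 = (0.1575 + 0.4825 + 0.2925) / 0.28025 = 0.9325 / 0.28025 ≈ 3.3274.

m_2 = 3.3274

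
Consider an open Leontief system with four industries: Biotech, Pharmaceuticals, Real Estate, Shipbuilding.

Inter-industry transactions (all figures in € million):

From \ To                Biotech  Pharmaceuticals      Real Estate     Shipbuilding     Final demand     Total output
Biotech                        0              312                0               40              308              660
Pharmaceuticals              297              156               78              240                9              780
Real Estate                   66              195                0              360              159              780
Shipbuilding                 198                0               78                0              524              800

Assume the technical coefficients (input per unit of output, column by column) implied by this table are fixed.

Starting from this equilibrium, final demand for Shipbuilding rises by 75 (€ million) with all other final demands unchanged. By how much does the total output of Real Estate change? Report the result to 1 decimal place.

Δx_3 = 56.3

Technical coefficients a_ij = z_ij / X_j:
  a_11 = 0/660 = 0.00, a_21 = 297/660 = 0.45, a_31 = 66/660 = 0.10, a_41 = 198/660 = 0.30
  a_12 = 312/780 = 0.40, a_22 = 156/780 = 0.20, a_32 = 195/780 = 0.25, a_42 = 0/780 = 0.00
  a_13 = 0/780 = 0.00, a_23 = 78/780 = 0.10, a_33 = 0/780 = 0.00, a_43 = 78/780 = 0.10
  a_14 = 40/800 = 0.05, a_24 = 240/800 = 0.30, a_34 = 360/800 = 0.45, a_44 = 0/800 = 0.00
I − A =
  [   1.00    -0.40     0.00    -0.05]
  [  -0.45     0.80    -0.10    -0.30]
  [  -0.10    -0.25     1.00    -0.45]
  [  -0.30     0.00    -0.10     1.00]
Compute the cofactors C_ij = (−1)^(i+j)·(3×3 minor ij) of I−A; the adjugate is their transpose:
adj(I−A) = Cᵀ =
  [ 0.731500   0.383250   0.056000   0.176750]
  [ 0.546250   0.939500   0.130750   0.368000]
  [ 0.323000   0.340250   0.572000   0.375625]
  [ 0.251750   0.149000   0.074000   0.591000]
det(I−A) = Σ_j (I−A)_1j·C_1j = (1.00)(0.731500) + (-0.40)(0.546250) + (0.00)(0.323000) + (-0.05)(0.251750) = 0.5004125
(I − A)⁻¹ = adj(I−A) / det(I−A) ≈
  [   1.4618     0.7659     0.1119     0.3532]
  [   1.0916     1.8775     0.2613     0.7354]
  [   0.6455     0.6799     1.1431     0.7506]
  [   0.5031     0.2978     0.1479     1.1810]
Δx = (I − A)⁻¹ Δd with Δd having +75 in the Shipbuilding component and 0 elsewhere.
So Δx_3 = L_34 · (+75), where L_34 = adj(I−A)_34 / det(I−A) = 0.375625 / 0.5004125.
Δx_3 = 0.375625 × (+75) / 0.5004125 = 28.171875 / 0.5004125 ≈ 56.3.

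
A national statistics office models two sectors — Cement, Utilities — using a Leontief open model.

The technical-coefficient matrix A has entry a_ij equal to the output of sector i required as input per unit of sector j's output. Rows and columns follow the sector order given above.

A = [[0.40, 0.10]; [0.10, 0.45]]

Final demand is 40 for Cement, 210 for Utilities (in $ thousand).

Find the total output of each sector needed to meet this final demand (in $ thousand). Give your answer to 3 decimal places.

I − A =
  [   0.60    -0.10]
  [  -0.10     0.55]
det(I−A) = (0.60)(0.55) − (-0.10)(-0.10) = 0.3200
adj(I−A) = [[0.55, 0.10], [0.10, 0.60]]
(I − A)⁻¹ = adj(I−A) / det(I−A) ≈
  [   1.7188     0.3125]
  [   0.3125     1.8750]
x = (I − A)⁻¹ d = adj(I−A)·d / det(I−A), with det(I−A) = 0.3200:
  x_1 = (0.55·40 + 0.10·210) / 0.3200 = 43.00 / 0.3200 = 134.375
  x_2 = (0.10·40 + 0.60·210) / 0.3200 = 130.00 / 0.3200 = 406.250

x_1 = 134.375, x_2 = 406.250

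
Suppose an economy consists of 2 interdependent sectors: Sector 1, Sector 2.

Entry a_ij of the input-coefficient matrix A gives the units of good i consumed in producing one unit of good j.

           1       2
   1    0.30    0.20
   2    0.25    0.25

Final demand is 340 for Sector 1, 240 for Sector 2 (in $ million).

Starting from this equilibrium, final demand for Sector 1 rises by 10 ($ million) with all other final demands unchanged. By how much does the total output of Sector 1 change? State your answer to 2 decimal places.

I − A =
  [   0.70    -0.20]
  [  -0.25     0.75]
det(I−A) = (0.70)(0.75) − (-0.20)(-0.25) = 0.4750
adj(I−A) = [[0.75, 0.20], [0.25, 0.70]]
(I − A)⁻¹ = adj(I−A) / det(I−A) ≈
  [   1.5789     0.4211]
  [   0.5263     1.4737]
Δx = (I − A)⁻¹ Δd with Δd having +10 in the Sector 1 component and 0 elsewhere.
So Δx_1 = L_11 · (+10), where L_11 = adj(I−A)_11 / det(I−A) = 0.75 / 0.4750.
Δx_1 = 0.75 × (+10) / 0.4750 = 7.50 / 0.4750 ≈ 15.79.

Δx_1 = 15.79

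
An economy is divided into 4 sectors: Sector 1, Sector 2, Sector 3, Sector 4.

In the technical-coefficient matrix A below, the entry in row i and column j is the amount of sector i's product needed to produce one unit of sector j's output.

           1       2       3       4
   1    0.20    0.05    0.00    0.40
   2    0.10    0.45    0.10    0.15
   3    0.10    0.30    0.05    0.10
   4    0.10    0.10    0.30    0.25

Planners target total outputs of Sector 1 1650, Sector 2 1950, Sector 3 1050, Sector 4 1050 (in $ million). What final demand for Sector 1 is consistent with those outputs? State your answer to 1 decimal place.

I − A =
  [   0.80    -0.05     0.00    -0.40]
  [  -0.10     0.55    -0.10    -0.15]
  [  -0.10    -0.30     0.95    -0.10]
  [  -0.10    -0.10    -0.30     0.75]
d = (I − A) x:
  d_1 = (+0.80)·1650 + (-0.05)·1950 + (+0.00)·1050 + (-0.40)·1050 = 802.5
  d_2 = (-0.10)·1650 + (+0.55)·1950 + (-0.10)·1050 + (-0.15)·1050 = 645.0
  d_3 = (-0.10)·1650 + (-0.30)·1950 + (+0.95)·1050 + (-0.10)·1050 = 142.5
  d_4 = (-0.10)·1650 + (-0.10)·1950 + (-0.30)·1050 + (+0.75)·1050 = 112.5

d_1 = 802.5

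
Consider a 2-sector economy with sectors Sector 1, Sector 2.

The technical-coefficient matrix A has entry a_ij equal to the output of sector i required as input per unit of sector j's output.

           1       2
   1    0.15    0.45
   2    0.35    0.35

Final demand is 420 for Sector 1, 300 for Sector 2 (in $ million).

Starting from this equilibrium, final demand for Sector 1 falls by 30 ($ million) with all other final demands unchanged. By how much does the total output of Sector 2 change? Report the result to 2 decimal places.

I − A =
  [   0.85    -0.45]
  [  -0.35     0.65]
det(I−A) = (0.85)(0.65) − (-0.45)(-0.35) = 0.3950
adj(I−A) = [[0.65, 0.45], [0.35, 0.85]]
(I − A)⁻¹ = adj(I−A) / det(I−A) ≈
  [   1.6456     1.1392]
  [   0.8861     2.1519]
Δx = (I − A)⁻¹ Δd with Δd having -30 in the Sector 1 component and 0 elsewhere.
So Δx_2 = L_21 · (-30), where L_21 = adj(I−A)_21 / det(I−A) = 0.35 / 0.3950.
Δx_2 = 0.35 × (-30) / 0.3950 = -10.50 / 0.3950 ≈ -26.58.

Δx_2 = -26.58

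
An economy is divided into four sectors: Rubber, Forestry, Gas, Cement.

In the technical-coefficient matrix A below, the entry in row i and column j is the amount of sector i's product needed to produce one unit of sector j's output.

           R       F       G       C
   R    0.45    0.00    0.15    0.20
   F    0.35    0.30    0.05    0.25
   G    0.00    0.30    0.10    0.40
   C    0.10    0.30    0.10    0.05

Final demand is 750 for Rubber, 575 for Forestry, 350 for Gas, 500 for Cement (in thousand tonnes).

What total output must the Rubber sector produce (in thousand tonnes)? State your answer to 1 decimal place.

I − A =
  [   0.55     0.00    -0.15    -0.20]
  [  -0.35     0.70    -0.05    -0.25]
  [   0.00    -0.30     0.90    -0.40]
  [  -0.10    -0.30    -0.10     0.95]
Compute the cofactors C_ij = (−1)^(i+j)·(3×3 minor ij) of I−A; the adjugate is their transpose:
adj(I−A) = Cᵀ =
  [ 0.47525   0.12075   0.10550   0.17625]
  [ 0.30975   0.42425   0.09950   0.21875]
  [ 0.17725   0.21675   0.28950   0.21625]
  [ 0.16650   0.16950   0.07300   0.32250]
det(I−A) = Σ_j (I−A)_1j·C_1j = (0.55)(0.47525) + (0.00)(0.30975) + (-0.15)(0.17725) + (-0.20)(0.16650) = 0.2015
(I − A)⁻¹ = adj(I−A) / det(I−A) ≈
  [   2.3586     0.5993     0.5236     0.8747]
  [   1.5372     2.1055     0.4938     1.0856]
  [   0.8797     1.0757     1.4367     1.0732]
  [   0.8263     0.8412     0.3623     1.6005]
x = (I − A)⁻¹ d = adj(I−A)·d / det(I−A), with det(I−A) = 0.2015:
  x_R = (0.47525·750 + 0.12075·575 + 0.10550·350 + 0.17625·500) / 0.2015 = 550.91875 / 0.2015 ≈ 2734.1
  x_F = (0.30975·750 + 0.42425·575 + 0.09950·350 + 0.21875·500) / 0.2015 = 620.45625 / 0.2015 ≈ 3079.2
  x_G = (0.17725·750 + 0.21675·575 + 0.28950·350 + 0.21625·500) / 0.2015 = 467.01875 / 0.2015 ≈ 2317.7
  x_C = (0.16650·750 + 0.16950·575 + 0.07300·350 + 0.32250·500) / 0.2015 = 409.1375 / 0.2015 ≈ 2030.5

x_R = 2734.1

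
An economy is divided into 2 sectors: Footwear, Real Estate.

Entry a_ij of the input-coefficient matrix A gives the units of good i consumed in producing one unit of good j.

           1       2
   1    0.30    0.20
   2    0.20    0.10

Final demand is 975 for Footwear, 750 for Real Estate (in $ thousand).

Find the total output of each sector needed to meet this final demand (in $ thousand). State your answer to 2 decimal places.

I − A =
  [   0.70    -0.20]
  [  -0.20     0.90]
det(I−A) = (0.70)(0.90) − (-0.20)(-0.20) = 0.5900
adj(I−A) = [[0.90, 0.20], [0.20, 0.70]]
(I − A)⁻¹ = adj(I−A) / det(I−A) ≈
  [   1.5254     0.3390]
  [   0.3390     1.1864]
x = (I − A)⁻¹ d = adj(I−A)·d / det(I−A), with det(I−A) = 0.5900:
  x_1 = (0.90·975 + 0.20·750) / 0.5900 = 1027.50 / 0.5900 ≈ 1741.53
  x_2 = (0.20·975 + 0.70·750) / 0.5900 = 720.00 / 0.5900 ≈ 1220.34

x_1 = 1741.53, x_2 = 1220.34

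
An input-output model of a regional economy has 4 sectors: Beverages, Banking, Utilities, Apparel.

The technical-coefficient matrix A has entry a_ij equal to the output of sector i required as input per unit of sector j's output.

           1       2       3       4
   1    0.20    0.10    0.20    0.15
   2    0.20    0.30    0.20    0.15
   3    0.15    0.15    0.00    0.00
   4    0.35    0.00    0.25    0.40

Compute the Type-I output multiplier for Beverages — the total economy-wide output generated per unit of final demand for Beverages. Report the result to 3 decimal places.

I − A =
  [   0.80    -0.10    -0.20    -0.15]
  [  -0.20     0.70    -0.20    -0.15]
  [  -0.15    -0.15     1.00     0.00]
  [  -0.35     0.00    -0.25     0.60]
Compute the cofactors C_ij = (−1)^(i+j)·(3×3 minor ij) of I−A; the adjugate is their transpose:
adj(I−A) = Cᵀ =
  [ 0.396375   0.083625   0.126000   0.120000]
  [ 0.196125   0.403875   0.157500   0.150000]
  [ 0.088875   0.073125   0.282000   0.040500]
  [ 0.268250   0.079250   0.191000   0.486000]
det(I−A) = Σ_j (I−A)_1j·C_1j = (0.80)(0.396375) + (-0.10)(0.196125) + (-0.20)(0.088875) + (-0.15)(0.268250) = 0.239475
(I − A)⁻¹ = adj(I−A) / det(I−A) ≈
  [   1.6552     0.3492     0.5262     0.5011]
  [   0.8190     1.6865     0.6577     0.6264]
  [   0.3711     0.3054     1.1776     0.1691]
  [   1.1202     0.3309     0.7976     2.0294]
The output multiplier for sector j is the column-j sum of the Leontief inverse (I − A)⁻¹ = adj(I−A) / det(I−A).
Column 1 of adj(I−A): (0.396375, 0.196125, 0.088875, 0.268250); det(I−A) = 0.239475.
m_1 = (0.396375 + 0.196125 + 0.088875 + 0.268250) / 0.239475 = 0.949625 / 0.239475 ≈ 3.965.

m_1 = 3.965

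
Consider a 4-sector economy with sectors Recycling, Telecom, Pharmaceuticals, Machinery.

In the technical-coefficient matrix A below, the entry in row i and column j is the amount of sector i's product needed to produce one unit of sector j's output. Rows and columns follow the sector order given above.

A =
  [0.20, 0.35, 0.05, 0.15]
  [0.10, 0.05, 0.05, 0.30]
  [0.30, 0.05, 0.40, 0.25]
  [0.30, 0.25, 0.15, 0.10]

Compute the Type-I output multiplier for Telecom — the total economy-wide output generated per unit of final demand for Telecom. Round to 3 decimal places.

m_2 = 4.028

I − A =
  [   0.80    -0.35    -0.05    -0.15]
  [  -0.10     0.95    -0.05    -0.30]
  [  -0.30    -0.05     0.60    -0.25]
  [  -0.30    -0.25    -0.15     0.90]
Compute the cofactors C_ij = (−1)^(i+j)·(3×3 minor ij) of I−A; the adjugate is their transpose:
adj(I−A) = Cᵀ =
  [ 0.424750   0.204875   0.093750   0.165125]
  [ 0.135000   0.351000   0.081000   0.162000]
  [ 0.320500   0.215750   0.514500   0.268250]
  [ 0.232500   0.201750   0.139500   0.413250]
det(I−A) = Σ_j (I−A)_1j·C_1j = (0.80)(0.424750) + (-0.35)(0.135000) + (-0.05)(0.320500) + (-0.15)(0.232500) = 0.24165
(I − A)⁻¹ = adj(I−A) / det(I−A) ≈
  [   1.7577     0.8478     0.3880     0.6833]
  [   0.5587     1.4525     0.3352     0.6704]
  [   1.3263     0.8928     2.1291     1.1101]
  [   0.9621     0.8349     0.5773     1.7101]
The output multiplier for sector j is the column-j sum of the Leontief inverse (I − A)⁻¹ = adj(I−A) / det(I−A).
Column 2 of adj(I−A): (0.204875, 0.351000, 0.215750, 0.201750); det(I−A) = 0.24165.
m_2 = (0.204875 + 0.351000 + 0.215750 + 0.201750) / 0.24165 = 0.973375 / 0.24165 ≈ 4.028.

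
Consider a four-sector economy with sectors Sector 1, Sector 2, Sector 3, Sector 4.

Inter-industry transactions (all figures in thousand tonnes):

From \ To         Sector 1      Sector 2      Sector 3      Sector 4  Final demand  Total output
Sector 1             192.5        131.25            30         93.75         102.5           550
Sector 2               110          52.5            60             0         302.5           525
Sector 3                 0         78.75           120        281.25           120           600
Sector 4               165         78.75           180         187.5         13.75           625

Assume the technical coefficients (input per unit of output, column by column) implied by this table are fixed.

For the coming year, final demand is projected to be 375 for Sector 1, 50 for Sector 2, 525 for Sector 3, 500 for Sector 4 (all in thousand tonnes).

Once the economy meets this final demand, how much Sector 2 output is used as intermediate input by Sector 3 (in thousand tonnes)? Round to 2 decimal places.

z_23 = 214.52

Technical coefficients a_ij = z_ij / X_j:
  a_11 = 192.5/550 = 0.35, a_21 = 110/550 = 0.20, a_31 = 0/550 = 0.00, a_41 = 165/550 = 0.30
  a_12 = 131.25/525 = 0.25, a_22 = 52.5/525 = 0.10, a_32 = 78.75/525 = 0.15, a_42 = 78.75/525 = 0.15
  a_13 = 30/600 = 0.05, a_23 = 60/600 = 0.10, a_33 = 120/600 = 0.20, a_43 = 180/600 = 0.30
  a_14 = 93.75/625 = 0.15, a_24 = 0/625 = 0.00, a_34 = 281.25/625 = 0.45, a_44 = 187.5/625 = 0.30
I − A =
  [   0.65    -0.25    -0.05    -0.15]
  [  -0.20     0.90    -0.10     0.00]
  [   0.00    -0.15     0.80    -0.45]
  [  -0.30    -0.15    -0.30     0.70]
Compute the cofactors C_ij = (−1)^(i+j)·(3×3 minor ij) of I−A; the adjugate is their transpose:
adj(I−A) = Cᵀ =
  [ 0.365250   0.139625   0.091750   0.137250]
  [ 0.098500   0.233500   0.057000   0.057750]
  [ 0.156000   0.139125   0.329500   0.245250]
  [ 0.244500   0.169500   0.192750   0.416750]
det(I−A) = Σ_j (I−A)_1j·C_1j = (0.65)(0.365250) + (-0.25)(0.098500) + (-0.05)(0.156000) + (-0.15)(0.244500) = 0.1683125
(I − A)⁻¹ = adj(I−A) / det(I−A) ≈
  [   2.1701     0.8296     0.5451     0.8154]
  [   0.5852     1.3873     0.3387     0.3431]
  [   0.9268     0.8266     1.9577     1.4571]
  [   1.4527     1.0071     1.1452     2.4760]
First solve x = (I − A)⁻¹ d = adj(I−A)·d / det(I−A); in particular x_3 = (0.156000·375 + 0.139125·50 + 0.329500·525 + 0.245250·500) / 0.1683125 = 361.06875 / 0.1683125 ≈ 2145.2284.
Intermediate flow from 2 to 3: z_23 = a_23 · x_3 = 0.10 × 361.06875 / 0.1683125 = 36.106875 / 0.1683125 ≈ 214.52.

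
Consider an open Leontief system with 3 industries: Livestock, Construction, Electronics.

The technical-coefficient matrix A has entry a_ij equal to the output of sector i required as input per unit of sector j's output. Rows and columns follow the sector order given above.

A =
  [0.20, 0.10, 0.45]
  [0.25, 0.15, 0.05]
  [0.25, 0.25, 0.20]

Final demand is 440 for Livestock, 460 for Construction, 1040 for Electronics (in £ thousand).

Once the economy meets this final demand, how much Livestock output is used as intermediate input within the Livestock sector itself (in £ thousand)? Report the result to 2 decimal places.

I − A =
  [   0.80    -0.10    -0.45]
  [  -0.25     0.85    -0.05]
  [  -0.25    -0.25     0.80]
Cofactors of I−A, C_ij = (−1)^(i+j)·(minor ij) (rows/columns in the sector order above):
  C_11 = (0.85)(0.80) − (-0.05)(-0.25) = 0.6675
  C_12 = −[(-0.25)(0.80) − (-0.05)(-0.25)] = 0.2125
  C_13 = (-0.25)(-0.25) − (0.85)(-0.25) = 0.2750
  C_21 = −[(-0.10)(0.80) − (-0.45)(-0.25)] = 0.1925
  C_22 = (0.80)(0.80) − (-0.45)(-0.25) = 0.5275
  C_23 = −[(0.80)(-0.25) − (-0.10)(-0.25)] = 0.2250
  C_31 = (-0.10)(-0.05) − (-0.45)(0.85) = 0.3875
  C_32 = −[(0.80)(-0.05) − (-0.45)(-0.25)] = 0.1525
  C_33 = (0.80)(0.85) − (-0.10)(-0.25) = 0.6550
det(I−A) = Σ_j (I−A)_1j·C_1j = (0.80)(0.6675) + (-0.10)(0.2125) + (-0.45)(0.2750) = 0.3890
adj(I−A) = Cᵀ =
  [ 0.6675   0.1925   0.3875]
  [ 0.2125   0.5275   0.1525]
  [ 0.2750   0.2250   0.6550]
(I − A)⁻¹ = adj(I−A) / det(I−A) ≈
  [   1.7159     0.4949     0.9961]
  [   0.5463     1.3560     0.3920]
  [   0.7069     0.5784     1.6838]
First solve x = (I − A)⁻¹ d = adj(I−A)·d / det(I−A); in particular x_L = (0.6675·440 + 0.1925·460 + 0.3875·1040) / 0.3890 = 785.25 / 0.3890 ≈ 2018.6375.
Intermediate flow from L to L: z_LL = a_LL · x_L = 0.20 × 785.25 / 0.3890 = 157.05 / 0.3890 ≈ 403.73.

z_LL = 403.73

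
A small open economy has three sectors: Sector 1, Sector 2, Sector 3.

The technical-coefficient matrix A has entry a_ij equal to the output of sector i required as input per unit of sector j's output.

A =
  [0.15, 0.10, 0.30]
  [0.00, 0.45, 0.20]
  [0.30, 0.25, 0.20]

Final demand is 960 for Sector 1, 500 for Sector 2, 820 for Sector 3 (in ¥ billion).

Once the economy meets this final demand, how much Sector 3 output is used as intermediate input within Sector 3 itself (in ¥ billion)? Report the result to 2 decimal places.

I − A =
  [   0.85    -0.10    -0.30]
  [   0.00     0.55    -0.20]
  [  -0.30    -0.25     0.80]
Cofactors of I−A, C_ij = (−1)^(i+j)·(minor ij) (rows/columns in the sector order above):
  C_11 = (0.55)(0.80) − (-0.20)(-0.25) = 0.3900
  C_12 = −[(0.00)(0.80) − (-0.20)(-0.30)] = 0.0600
  C_13 = (0.00)(-0.25) − (0.55)(-0.30) = 0.1650
  C_21 = −[(-0.10)(0.80) − (-0.30)(-0.25)] = 0.1550
  C_22 = (0.85)(0.80) − (-0.30)(-0.30) = 0.5900
  C_23 = −[(0.85)(-0.25) − (-0.10)(-0.30)] = 0.2425
  C_31 = (-0.10)(-0.20) − (-0.30)(0.55) = 0.1850
  C_32 = −[(0.85)(-0.20) − (-0.30)(0.00)] = 0.1700
  C_33 = (0.85)(0.55) − (-0.10)(0.00) = 0.4675
det(I−A) = Σ_j (I−A)_1j·C_1j = (0.85)(0.3900) + (-0.10)(0.0600) + (-0.30)(0.1650) = 0.2760
adj(I−A) = Cᵀ =
  [ 0.3900   0.1550   0.1850]
  [ 0.0600   0.5900   0.1700]
  [ 0.1650   0.2425   0.4675]
(I − A)⁻¹ = adj(I−A) / det(I−A) ≈
  [   1.4130     0.5616     0.6703]
  [   0.2174     2.1377     0.6159]
  [   0.5978     0.8786     1.6938]
First solve x = (I − A)⁻¹ d = adj(I−A)·d / det(I−A); in particular x_3 = (0.1650·960 + 0.2425·500 + 0.4675·820) / 0.2760 = 663.00 / 0.2760 ≈ 2402.1739.
Intermediate flow from 3 to 3: z_33 = a_33 · x_3 = 0.20 × 663.00 / 0.2760 = 132.60 / 0.2760 ≈ 480.43.

z_33 = 480.43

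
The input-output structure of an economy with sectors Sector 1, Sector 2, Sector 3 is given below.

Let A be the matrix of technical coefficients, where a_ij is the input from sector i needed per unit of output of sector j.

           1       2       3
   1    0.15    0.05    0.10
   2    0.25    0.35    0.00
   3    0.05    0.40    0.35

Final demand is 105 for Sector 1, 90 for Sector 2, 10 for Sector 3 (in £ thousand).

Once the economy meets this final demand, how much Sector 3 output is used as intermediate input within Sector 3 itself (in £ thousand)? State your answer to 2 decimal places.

I − A =
  [   0.85    -0.05    -0.10]
  [  -0.25     0.65     0.00]
  [  -0.05    -0.40     0.65]
Cofactors of I−A, C_ij = (−1)^(i+j)·(minor ij) (rows/columns in the sector order above):
  C_11 = (0.65)(0.65) − (0.00)(-0.40) = 0.4225
  C_12 = −[(-0.25)(0.65) − (0.00)(-0.05)] = 0.1625
  C_13 = (-0.25)(-0.40) − (0.65)(-0.05) = 0.1325
  C_21 = −[(-0.05)(0.65) − (-0.10)(-0.40)] = 0.0725
  C_22 = (0.85)(0.65) − (-0.10)(-0.05) = 0.5475
  C_23 = −[(0.85)(-0.40) − (-0.05)(-0.05)] = 0.3425
  C_31 = (-0.05)(0.00) − (-0.10)(0.65) = 0.0650
  C_32 = −[(0.85)(0.00) − (-0.10)(-0.25)] = 0.0250
  C_33 = (0.85)(0.65) − (-0.05)(-0.25) = 0.5400
det(I−A) = Σ_j (I−A)_1j·C_1j = (0.85)(0.4225) + (-0.05)(0.1625) + (-0.10)(0.1325) = 0.33775
adj(I−A) = Cᵀ =
  [ 0.4225   0.0725   0.0650]
  [ 0.1625   0.5475   0.0250]
  [ 0.1325   0.3425   0.5400]
(I − A)⁻¹ = adj(I−A) / det(I−A) ≈
  [   1.2509     0.2147     0.1925]
  [   0.4811     1.6210     0.0740]
  [   0.3923     1.0141     1.5988]
First solve x = (I − A)⁻¹ d = adj(I−A)·d / det(I−A); in particular x_3 = (0.1325·105 + 0.3425·90 + 0.5400·10) / 0.33775 = 50.1375 / 0.33775 ≈ 148.4456.
Intermediate flow from 3 to 3: z_33 = a_33 · x_3 = 0.35 × 50.1375 / 0.33775 = 17.548125 / 0.33775 ≈ 51.96.

z_33 = 51.96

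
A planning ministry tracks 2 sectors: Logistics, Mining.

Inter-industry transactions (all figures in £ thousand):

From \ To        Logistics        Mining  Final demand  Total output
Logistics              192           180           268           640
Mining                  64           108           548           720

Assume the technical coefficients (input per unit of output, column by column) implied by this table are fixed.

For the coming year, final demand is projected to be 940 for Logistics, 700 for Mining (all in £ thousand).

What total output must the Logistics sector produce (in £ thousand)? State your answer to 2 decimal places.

x_1 = 1708.77

Technical coefficients a_ij = z_ij / X_j:
  a_11 = 192/640 = 0.30, a_21 = 64/640 = 0.10
  a_12 = 180/720 = 0.25, a_22 = 108/720 = 0.15
I − A =
  [   0.70    -0.25]
  [  -0.10     0.85]
det(I−A) = (0.70)(0.85) − (-0.25)(-0.10) = 0.5700
adj(I−A) = [[0.85, 0.25], [0.10, 0.70]]
(I − A)⁻¹ = adj(I−A) / det(I−A) ≈
  [   1.4912     0.4386]
  [   0.1754     1.2281]
x = (I − A)⁻¹ d = adj(I−A)·d / det(I−A), with det(I−A) = 0.5700:
  x_1 = (0.85·940 + 0.25·700) / 0.5700 = 974.00 / 0.5700 ≈ 1708.77
  x_2 = (0.10·940 + 0.70·700) / 0.5700 = 584.00 / 0.5700 ≈ 1024.56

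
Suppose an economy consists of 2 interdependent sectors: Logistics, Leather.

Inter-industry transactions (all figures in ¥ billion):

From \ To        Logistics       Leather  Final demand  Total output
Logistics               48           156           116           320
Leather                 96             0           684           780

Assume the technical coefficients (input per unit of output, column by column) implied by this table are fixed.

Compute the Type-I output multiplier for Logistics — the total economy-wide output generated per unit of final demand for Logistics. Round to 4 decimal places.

Technical coefficients a_ij = z_ij / X_j:
  a_11 = 48/320 = 0.15, a_21 = 96/320 = 0.30
  a_12 = 156/780 = 0.20, a_22 = 0/780 = 0.00
I − A =
  [   0.85    -0.20]
  [  -0.30     1.00]
det(I−A) = (0.85)(1.00) − (-0.20)(-0.30) = 0.7900
adj(I−A) = [[1.00, 0.20], [0.30, 0.85]]
(I − A)⁻¹ = adj(I−A) / det(I−A) ≈
  [   1.26582     0.25316]
  [   0.37975     1.07595]
The output multiplier for sector j is the column-j sum of the Leontief inverse (I − A)⁻¹ = adj(I−A) / det(I−A).
Column 1 of adj(I−A): (1.00, 0.30); det(I−A) = 0.7900.
m_1 = (1.00 + 0.30) / 0.7900 = 1.30 / 0.7900 ≈ 1.6456.

m_1 = 1.6456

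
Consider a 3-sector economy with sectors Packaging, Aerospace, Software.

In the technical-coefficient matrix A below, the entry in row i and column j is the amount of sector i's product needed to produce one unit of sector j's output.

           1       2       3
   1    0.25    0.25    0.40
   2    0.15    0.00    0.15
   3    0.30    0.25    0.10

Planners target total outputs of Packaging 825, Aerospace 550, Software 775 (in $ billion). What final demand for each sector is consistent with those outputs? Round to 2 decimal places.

I − A =
  [   0.75    -0.25    -0.40]
  [  -0.15     1.00    -0.15]
  [  -0.30    -0.25     0.90]
d = (I − A) x:
  d_1 = (+0.75)·825 + (-0.25)·550 + (-0.40)·775 = 171.25
  d_2 = (-0.15)·825 + (+1.00)·550 + (-0.15)·775 = 310.00
  d_3 = (-0.30)·825 + (-0.25)·550 + (+0.90)·775 = 312.50

d_1 = 171.25, d_2 = 310.00, d_3 = 312.50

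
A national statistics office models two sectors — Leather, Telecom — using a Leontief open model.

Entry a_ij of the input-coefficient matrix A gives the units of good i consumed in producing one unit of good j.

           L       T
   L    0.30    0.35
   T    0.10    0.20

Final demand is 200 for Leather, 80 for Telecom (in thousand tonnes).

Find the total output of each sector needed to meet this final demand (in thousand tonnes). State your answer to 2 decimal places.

I − A =
  [   0.70    -0.35]
  [  -0.10     0.80]
det(I−A) = (0.70)(0.80) − (-0.35)(-0.10) = 0.5250
adj(I−A) = [[0.80, 0.35], [0.10, 0.70]]
(I − A)⁻¹ = adj(I−A) / det(I−A) ≈
  [   1.5238     0.6667]
  [   0.1905     1.3333]
x = (I − A)⁻¹ d = adj(I−A)·d / det(I−A), with det(I−A) = 0.5250:
  x_L = (0.80·200 + 0.35·80) / 0.5250 = 188.00 / 0.5250 ≈ 358.10
  x_T = (0.10·200 + 0.70·80) / 0.5250 = 76.00 / 0.5250 ≈ 144.76

x_L = 358.10, x_T = 144.76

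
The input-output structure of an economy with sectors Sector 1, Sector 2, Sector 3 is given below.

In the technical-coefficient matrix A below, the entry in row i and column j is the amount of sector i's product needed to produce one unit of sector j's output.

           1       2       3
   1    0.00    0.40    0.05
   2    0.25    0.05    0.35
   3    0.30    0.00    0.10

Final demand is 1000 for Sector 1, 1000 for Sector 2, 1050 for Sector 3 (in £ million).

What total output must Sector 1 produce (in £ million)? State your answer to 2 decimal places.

x_1 = 1992.06

I − A =
  [   1.00    -0.40    -0.05]
  [  -0.25     0.95    -0.35]
  [  -0.30     0.00     0.90]
Cofactors of I−A, C_ij = (−1)^(i+j)·(minor ij) (rows/columns in the sector order above):
  C_11 = (0.95)(0.90) − (-0.35)(0.00) = 0.8550
  C_12 = −[(-0.25)(0.90) − (-0.35)(-0.30)] = 0.3300
  C_13 = (-0.25)(0.00) − (0.95)(-0.30) = 0.2850
  C_21 = −[(-0.40)(0.90) − (-0.05)(0.00)] = 0.3600
  C_22 = (1.00)(0.90) − (-0.05)(-0.30) = 0.8850
  C_23 = −[(1.00)(0.00) − (-0.40)(-0.30)] = 0.1200
  C_31 = (-0.40)(-0.35) − (-0.05)(0.95) = 0.1875
  C_32 = −[(1.00)(-0.35) − (-0.05)(-0.25)] = 0.3625
  C_33 = (1.00)(0.95) − (-0.40)(-0.25) = 0.8500
det(I−A) = Σ_j (I−A)_1j·C_1j = (1.00)(0.8550) + (-0.40)(0.3300) + (-0.05)(0.2850) = 0.70875
adj(I−A) = Cᵀ =
  [ 0.8550   0.3600   0.1875]
  [ 0.3300   0.8850   0.3625]
  [ 0.2850   0.1200   0.8500]
(I − A)⁻¹ = adj(I−A) / det(I−A) ≈
  [   1.2063     0.5079     0.2646]
  [   0.4656     1.2487     0.5115]
  [   0.4021     0.1693     1.1993]
x = (I − A)⁻¹ d = adj(I−A)·d / det(I−A), with det(I−A) = 0.70875:
  x_1 = (0.8550·1000 + 0.3600·1000 + 0.1875·1050) / 0.70875 = 1411.875 / 0.70875 ≈ 1992.06
  x_2 = (0.3300·1000 + 0.8850·1000 + 0.3625·1050) / 0.70875 = 1595.625 / 0.70875 ≈ 2251.32
  x_3 = (0.2850·1000 + 0.1200·1000 + 0.8500·1050) / 0.70875 = 1297.50 / 0.70875 ≈ 1830.69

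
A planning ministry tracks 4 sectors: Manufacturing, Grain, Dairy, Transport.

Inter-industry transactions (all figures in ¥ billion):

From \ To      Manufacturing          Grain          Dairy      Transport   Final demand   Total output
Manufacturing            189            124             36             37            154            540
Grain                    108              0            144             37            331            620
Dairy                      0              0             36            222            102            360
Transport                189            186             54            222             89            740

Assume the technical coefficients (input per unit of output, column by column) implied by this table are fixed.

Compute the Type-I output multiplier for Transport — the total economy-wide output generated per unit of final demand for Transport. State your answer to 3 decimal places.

Technical coefficients a_ij = z_ij / X_j:
  a_MM = 189/540 = 0.35, a_GM = 108/540 = 0.20, a_DM = 0/540 = 0.00, a_TM = 189/540 = 0.35
  a_MG = 124/620 = 0.20, a_GG = 0/620 = 0.00, a_DG = 0/620 = 0.00, a_TG = 186/620 = 0.30
  a_MD = 36/360 = 0.10, a_GD = 144/360 = 0.40, a_DD = 36/360 = 0.10, a_TD = 54/360 = 0.15
  a_MT = 37/740 = 0.05, a_GT = 37/740 = 0.05, a_DT = 222/740 = 0.30, a_TT = 222/740 = 0.30
I − A =
  [   0.65    -0.20    -0.10    -0.05]
  [  -0.20     1.00    -0.40    -0.05]
  [   0.00     0.00     0.90    -0.30]
  [  -0.35    -0.30    -0.15     0.70]
Compute the cofactors C_ij = (−1)^(i+j)·(3×3 minor ij) of I−A; the adjugate is their transpose:
adj(I−A) = Cᵀ =
  [ 0.535500   0.139500   0.139500   0.108000]
  [ 0.174750   0.354000   0.197125   0.122250]
  [ 0.123000   0.079500   0.393250   0.183000]
  [ 0.369000   0.238500   0.238500   0.549000]
det(I−A) = Σ_j (I−A)_1j·C_1j = (0.65)(0.535500) + (-0.20)(0.174750) + (-0.10)(0.123000) + (-0.05)(0.369000) = 0.282375
(I − A)⁻¹ = adj(I−A) / det(I−A) ≈
  [   1.8964     0.4940     0.4940     0.3825]
  [   0.6189     1.2537     0.6981     0.4329]
  [   0.4356     0.2815     1.3927     0.6481]
  [   1.3068     0.8446     0.8446     1.9442]
The output multiplier for sector j is the column-j sum of the Leontief inverse (I − A)⁻¹ = adj(I−A) / det(I−A).
Column T of adj(I−A): (0.108000, 0.122250, 0.183000, 0.549000); det(I−A) = 0.282375.
m_T = (0.108000 + 0.122250 + 0.183000 + 0.549000) / 0.282375 = 0.96225 / 0.282375 ≈ 3.408.

m_T = 3.408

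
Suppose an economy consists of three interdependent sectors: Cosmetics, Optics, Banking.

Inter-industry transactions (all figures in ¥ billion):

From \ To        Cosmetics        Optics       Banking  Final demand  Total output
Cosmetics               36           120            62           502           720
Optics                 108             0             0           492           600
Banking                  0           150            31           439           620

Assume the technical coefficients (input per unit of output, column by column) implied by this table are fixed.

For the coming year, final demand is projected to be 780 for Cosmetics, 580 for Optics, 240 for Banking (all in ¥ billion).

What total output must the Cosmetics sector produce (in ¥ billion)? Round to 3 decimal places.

x_1 = 1022.350

Technical coefficients a_ij = z_ij / X_j:
  a_11 = 36/720 = 0.05, a_21 = 108/720 = 0.15, a_31 = 0/720 = 0.00
  a_12 = 120/600 = 0.20, a_22 = 0/600 = 0.00, a_32 = 150/600 = 0.25
  a_13 = 62/620 = 0.10, a_23 = 0/620 = 0.00, a_33 = 31/620 = 0.05
I − A =
  [   0.95    -0.20    -0.10]
  [  -0.15     1.00     0.00]
  [   0.00    -0.25     0.95]
Cofactors of I−A, C_ij = (−1)^(i+j)·(minor ij) (rows/columns in the sector order above):
  C_11 = (1.00)(0.95) − (0.00)(-0.25) = 0.9500
  C_12 = −[(-0.15)(0.95) − (0.00)(0.00)] = 0.1425
  C_13 = (-0.15)(-0.25) − (1.00)(0.00) = 0.0375
  C_21 = −[(-0.20)(0.95) − (-0.10)(-0.25)] = 0.2150
  C_22 = (0.95)(0.95) − (-0.10)(0.00) = 0.9025
  C_23 = −[(0.95)(-0.25) − (-0.20)(0.00)] = 0.2375
  C_31 = (-0.20)(0.00) − (-0.10)(1.00) = 0.1000
  C_32 = −[(0.95)(0.00) − (-0.10)(-0.15)] = 0.0150
  C_33 = (0.95)(1.00) − (-0.20)(-0.15) = 0.9200
det(I−A) = Σ_j (I−A)_1j·C_1j = (0.95)(0.9500) + (-0.20)(0.1425) + (-0.10)(0.0375) = 0.87025
adj(I−A) = Cᵀ =
  [ 0.9500   0.2150   0.1000]
  [ 0.1425   0.9025   0.0150]
  [ 0.0375   0.2375   0.9200]
(I − A)⁻¹ = adj(I−A) / det(I−A) ≈
  [   1.0916     0.2471     0.1149]
  [   0.1637     1.0371     0.0172]
  [   0.0431     0.2729     1.0572]
x = (I − A)⁻¹ d = adj(I−A)·d / det(I−A), with det(I−A) = 0.87025:
  x_1 = (0.9500·780 + 0.2150·580 + 0.1000·240) / 0.87025 = 889.70 / 0.87025 ≈ 1022.350
  x_2 = (0.1425·780 + 0.9025·580 + 0.0150·240) / 0.87025 = 638.20 / 0.87025 ≈ 733.352
  x_3 = (0.0375·780 + 0.2375·580 + 0.9200·240) / 0.87025 = 387.80 / 0.87025 ≈ 445.619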